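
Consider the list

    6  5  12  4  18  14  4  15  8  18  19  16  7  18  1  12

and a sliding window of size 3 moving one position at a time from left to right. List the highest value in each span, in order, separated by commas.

(6, 5, 12) → max 12
(5, 12, 4) → max 12
(12, 4, 18) → max 18
(4, 18, 14) → max 18
(18, 14, 4) → max 18
(14, 4, 15) → max 15
(4, 15, 8) → max 15
(15, 8, 18) → max 18
(8, 18, 19) → max 19
(18, 19, 16) → max 19
(19, 16, 7) → max 19
(16, 7, 18) → max 18
(7, 18, 1) → max 18
(18, 1, 12) → max 18

12, 12, 18, 18, 18, 15, 15, 18, 19, 19, 19, 18, 18, 18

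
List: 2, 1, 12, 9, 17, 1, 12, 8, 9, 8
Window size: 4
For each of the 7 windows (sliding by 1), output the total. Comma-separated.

24, 39, 39, 39, 38, 30, 37

(2, 1, 12, 9) → sum 24
(1, 12, 9, 17) → sum 39
(12, 9, 17, 1) → sum 39
(9, 17, 1, 12) → sum 39
(17, 1, 12, 8) → sum 38
(1, 12, 8, 9) → sum 30
(12, 8, 9, 8) → sum 37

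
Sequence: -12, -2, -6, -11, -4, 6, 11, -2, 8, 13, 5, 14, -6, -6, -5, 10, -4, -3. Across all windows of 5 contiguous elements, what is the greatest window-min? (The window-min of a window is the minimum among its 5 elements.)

-2

(-12, -2, -6, -11, -4) → min -12
(-2, -6, -11, -4, 6) → min -11
(-6, -11, -4, 6, 11) → min -11
(-11, -4, 6, 11, -2) → min -11
(-4, 6, 11, -2, 8) → min -4
(6, 11, -2, 8, 13) → min -2
(11, -2, 8, 13, 5) → min -2
(-2, 8, 13, 5, 14) → min -2
(8, 13, 5, 14, -6) → min -6
(13, 5, 14, -6, -6) → min -6
(5, 14, -6, -6, -5) → min -6
(14, -6, -6, -5, 10) → min -6
(-6, -6, -5, 10, -4) → min -6
(-6, -5, 10, -4, -3) → min -6
Greatest of these is -2.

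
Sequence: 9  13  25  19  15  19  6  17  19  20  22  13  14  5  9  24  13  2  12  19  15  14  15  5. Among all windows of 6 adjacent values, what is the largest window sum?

9 13 25 19 15 19 → sum 100
13 25 19 15 19 6 → sum 97
25 19 15 19 6 17 → sum 101
19 15 19 6 17 19 → sum 95
15 19 6 17 19 20 → sum 96
19 6 17 19 20 22 → sum 103
6 17 19 20 22 13 → sum 97
17 19 20 22 13 14 → sum 105
19 20 22 13 14 5 → sum 93
20 22 13 14 5 9 → sum 83
22 13 14 5 9 24 → sum 87
13 14 5 9 24 13 → sum 78
14 5 9 24 13 2 → sum 67
5 9 24 13 2 12 → sum 65
9 24 13 2 12 19 → sum 79
24 13 2 12 19 15 → sum 85
13 2 12 19 15 14 → sum 75
2 12 19 15 14 15 → sum 77
12 19 15 14 15 5 → sum 80
Largest of these is 105.

105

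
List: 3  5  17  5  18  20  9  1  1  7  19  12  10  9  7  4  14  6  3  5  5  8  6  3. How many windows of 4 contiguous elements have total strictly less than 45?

3 5 17 5 → sum 30  < 45 ✓
5 17 5 18 → sum 45
17 5 18 20 → sum 60
5 18 20 9 → sum 52
18 20 9 1 → sum 48
20 9 1 1 → sum 31  < 45 ✓
9 1 1 7 → sum 18  < 45 ✓
1 1 7 19 → sum 28  < 45 ✓
1 7 19 12 → sum 39  < 45 ✓
7 19 12 10 → sum 48
19 12 10 9 → sum 50
12 10 9 7 → sum 38  < 45 ✓
10 9 7 4 → sum 30  < 45 ✓
9 7 4 14 → sum 34  < 45 ✓
7 4 14 6 → sum 31  < 45 ✓
4 14 6 3 → sum 27  < 45 ✓
14 6 3 5 → sum 28  < 45 ✓
6 3 5 5 → sum 19  < 45 ✓
3 5 5 8 → sum 21  < 45 ✓
5 5 8 6 → sum 24  < 45 ✓
5 8 6 3 → sum 22  < 45 ✓
15 windows satisfy the condition.

15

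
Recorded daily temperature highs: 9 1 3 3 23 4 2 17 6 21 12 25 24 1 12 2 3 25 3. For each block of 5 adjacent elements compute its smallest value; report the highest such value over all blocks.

(9, 1, 3, 3, 23) → min 1
(1, 3, 3, 23, 4) → min 1
(3, 3, 23, 4, 2) → min 2
(3, 23, 4, 2, 17) → min 2
(23, 4, 2, 17, 6) → min 2
(4, 2, 17, 6, 21) → min 2
(2, 17, 6, 21, 12) → min 2
(17, 6, 21, 12, 25) → min 6
(6, 21, 12, 25, 24) → min 6
(21, 12, 25, 24, 1) → min 1
(12, 25, 24, 1, 12) → min 1
(25, 24, 1, 12, 2) → min 1
(24, 1, 12, 2, 3) → min 1
(1, 12, 2, 3, 25) → min 1
(12, 2, 3, 25, 3) → min 2
Highest of these is 6.

6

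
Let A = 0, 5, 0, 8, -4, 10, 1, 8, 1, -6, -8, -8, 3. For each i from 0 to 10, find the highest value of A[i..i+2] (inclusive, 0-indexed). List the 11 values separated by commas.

[0, 5, 0] → max 5
[5, 0, 8] → max 8
[0, 8, -4] → max 8
[8, -4, 10] → max 10
[-4, 10, 1] → max 10
[10, 1, 8] → max 10
[1, 8, 1] → max 8
[8, 1, -6] → max 8
[1, -6, -8] → max 1
[-6, -8, -8] → max -6
[-8, -8, 3] → max 3

5, 8, 8, 10, 10, 10, 8, 8, 1, -6, 3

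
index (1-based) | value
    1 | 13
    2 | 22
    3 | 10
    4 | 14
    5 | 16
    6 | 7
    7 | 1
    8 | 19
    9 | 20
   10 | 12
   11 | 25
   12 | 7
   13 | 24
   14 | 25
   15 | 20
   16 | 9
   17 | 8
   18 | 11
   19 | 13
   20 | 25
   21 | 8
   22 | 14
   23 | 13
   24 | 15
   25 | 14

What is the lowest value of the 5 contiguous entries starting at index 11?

Elements at indices 11..15: 25, 7, 24, 25, 20
min(25, 7, 24, 25, 20) = 7

7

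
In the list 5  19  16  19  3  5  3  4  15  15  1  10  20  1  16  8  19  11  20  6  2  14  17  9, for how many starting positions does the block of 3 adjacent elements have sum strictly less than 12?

1

5 19 16 → sum 40
19 16 19 → sum 54
16 19 3 → sum 38
19 3 5 → sum 27
3 5 3 → sum 11  < 12 ✓
5 3 4 → sum 12
3 4 15 → sum 22
4 15 15 → sum 34
15 15 1 → sum 31
15 1 10 → sum 26
1 10 20 → sum 31
10 20 1 → sum 31
20 1 16 → sum 37
1 16 8 → sum 25
16 8 19 → sum 43
8 19 11 → sum 38
19 11 20 → sum 50
11 20 6 → sum 37
20 6 2 → sum 28
6 2 14 → sum 22
2 14 17 → sum 33
14 17 9 → sum 40
1 window satisfy the condition.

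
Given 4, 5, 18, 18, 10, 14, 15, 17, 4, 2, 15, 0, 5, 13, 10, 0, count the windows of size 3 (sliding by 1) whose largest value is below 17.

7

[4, 5, 18] → max 18
[5, 18, 18] → max 18
[18, 18, 10] → max 18
[18, 10, 14] → max 18
[10, 14, 15] → max 15  < 17 ✓
[14, 15, 17] → max 17
[15, 17, 4] → max 17
[17, 4, 2] → max 17
[4, 2, 15] → max 15  < 17 ✓
[2, 15, 0] → max 15  < 17 ✓
[15, 0, 5] → max 15  < 17 ✓
[0, 5, 13] → max 13  < 17 ✓
[5, 13, 10] → max 13  < 17 ✓
[13, 10, 0] → max 13  < 17 ✓
7 windows satisfy the condition.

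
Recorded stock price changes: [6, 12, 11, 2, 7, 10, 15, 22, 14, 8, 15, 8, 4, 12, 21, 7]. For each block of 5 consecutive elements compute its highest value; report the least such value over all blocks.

6 12 11 2 7 → max 12
12 11 2 7 10 → max 12
11 2 7 10 15 → max 15
2 7 10 15 22 → max 22
7 10 15 22 14 → max 22
10 15 22 14 8 → max 22
15 22 14 8 15 → max 22
22 14 8 15 8 → max 22
14 8 15 8 4 → max 15
8 15 8 4 12 → max 15
15 8 4 12 21 → max 21
8 4 12 21 7 → max 21
Least of these is 12.

12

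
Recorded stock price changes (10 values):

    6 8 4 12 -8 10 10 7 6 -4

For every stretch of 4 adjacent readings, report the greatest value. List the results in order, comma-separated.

[6, 8, 4, 12] → max 12
[8, 4, 12, -8] → max 12
[4, 12, -8, 10] → max 12
[12, -8, 10, 10] → max 12
[-8, 10, 10, 7] → max 10
[10, 10, 7, 6] → max 10
[10, 7, 6, -4] → max 10

12, 12, 12, 12, 10, 10, 10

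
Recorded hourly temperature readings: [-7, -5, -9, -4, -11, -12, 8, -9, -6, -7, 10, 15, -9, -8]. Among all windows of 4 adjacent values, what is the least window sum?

-36

Window sums for each of the 11 positions:
-7 -5 -9 -4 → sum -25
-5 -9 -4 -11 → sum -29
-9 -4 -11 -12 → sum -36
-4 -11 -12 8 → sum -19
-11 -12 8 -9 → sum -24
-12 8 -9 -6 → sum -19
8 -9 -6 -7 → sum -14
-9 -6 -7 10 → sum -12
-6 -7 10 15 → sum 12
-7 10 15 -9 → sum 9
10 15 -9 -8 → sum 8
Least of these is -36.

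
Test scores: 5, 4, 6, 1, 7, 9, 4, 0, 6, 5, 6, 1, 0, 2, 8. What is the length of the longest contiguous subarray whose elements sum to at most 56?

Extend to the right; shrink from the left whenever the sum exceeds 56:
→ 5: sum 5, len 1
→ 4: sum 9, len 2
→ 6: sum 15, len 3
→ 1: sum 16, len 4
→ 7: sum 23, len 5
→ 9: sum 32, len 6
→ 4: sum 36, len 7
→ 0: sum 36, len 8
→ 6: sum 42, len 9
→ 5: sum 47, len 10
→ 6: sum 53, len 11
→ 1: sum 54, len 12
→ 0: sum 54, len 13
→ 2: sum 56, len 14
→ 8 (dropped 5, 4): sum 55, len 13
Longest length seen: 14.

14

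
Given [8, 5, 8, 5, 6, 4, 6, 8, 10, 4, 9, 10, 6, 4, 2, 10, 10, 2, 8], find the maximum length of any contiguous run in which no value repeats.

5

add 8: [8] len 1
add 5: [8, 5] len 2
add 8 (repeat 8, move left end past it): [5, 8] len 2
add 5 (repeat 5, move left end past it): [8, 5] len 2
add 6: [8, 5, 6] len 3
add 4: [8, 5, 6, 4] len 4
add 6 (repeat 6, move left end past it): [4, 6] len 2
add 8: [4, 6, 8] len 3
add 10: [4, 6, 8, 10] len 4
add 4 (repeat 4, move left end past it): [6, 8, 10, 4] len 4
add 9: [6, 8, 10, 4, 9] len 5
add 10 (repeat 10, move left end past it): [4, 9, 10] len 3
add 6: [4, 9, 10, 6] len 4
add 4 (repeat 4, move left end past it): [9, 10, 6, 4] len 4
add 2: [9, 10, 6, 4, 2] len 5
add 10 (repeat 10, move left end past it): [6, 4, 2, 10] len 4
add 10 (repeat 10, move left end past it): [10] len 1
add 2: [10, 2] len 2
add 8: [10, 2, 8] len 3
Longest all-distinct length: 5.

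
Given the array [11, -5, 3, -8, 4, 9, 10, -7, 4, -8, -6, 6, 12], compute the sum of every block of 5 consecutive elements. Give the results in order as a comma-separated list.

5, 3, 18, 8, 20, 8, -7, -11, 8

11 -5 3 -8 4 → sum 5
-5 3 -8 4 9 → sum 3
3 -8 4 9 10 → sum 18
-8 4 9 10 -7 → sum 8
4 9 10 -7 4 → sum 20
9 10 -7 4 -8 → sum 8
10 -7 4 -8 -6 → sum -7
-7 4 -8 -6 6 → sum -11
4 -8 -6 6 12 → sum 8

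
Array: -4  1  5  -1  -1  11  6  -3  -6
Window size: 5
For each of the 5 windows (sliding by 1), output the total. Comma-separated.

0, 15, 20, 12, 7

Sliding a size-5 window across the 9 values:
(-4, 1, 5, -1, -1) → sum 0
(1, 5, -1, -1, 11) → sum 15
(5, -1, -1, 11, 6) → sum 20
(-1, -1, 11, 6, -3) → sum 12
(-1, 11, 6, -3, -6) → sum 7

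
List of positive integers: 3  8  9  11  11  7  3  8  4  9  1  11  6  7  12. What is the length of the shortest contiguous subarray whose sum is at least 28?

3

Extend right; whenever the sum reaches 28, record the length and shrink from the left:
add 3: running sum 3 < 28
add 8: running sum 11 < 28
add 9: running sum 20 < 28
end 3: [8, 9, 11] sum 28, len 3
end 4: [9, 11, 11] sum 31, len 3
end 5: [11, 11, 7] sum 29, len 3
end 6: [11, 11, 7, 3] sum 32, len 4
end 7: [11, 7, 3, 8] sum 29, len 4
end 8: [11, 7, 3, 8, 4] sum 33, len 5
end 9: [7, 3, 8, 4, 9] sum 31, len 5
end 10: [7, 3, 8, 4, 9, 1] sum 32, len 6
end 11: [8, 4, 9, 1, 11] sum 33, len 5
end 12: [4, 9, 1, 11, 6] sum 31, len 5
end 13: [9, 1, 11, 6, 7] sum 34, len 5
end 14: [11, 6, 7, 12] sum 36, len 4
Shortest qualifying length: 3.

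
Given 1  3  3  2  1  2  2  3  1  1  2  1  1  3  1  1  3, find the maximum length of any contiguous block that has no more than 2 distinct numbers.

Extend right; when distinct count exceeds 2, shrink from the left:
[1] 1 distinct, len 1
[1, 3] 2 distinct, len 2
[1, 3, 3] 2 distinct, len 3
[3, 3, 2] 2 distinct, len 3
[2, 1] 2 distinct, len 2
[2, 1, 2] 2 distinct, len 3
[2, 1, 2, 2] 2 distinct, len 4
[2, 2, 3] 2 distinct, len 3
[3, 1] 2 distinct, len 2
[3, 1, 1] 2 distinct, len 3
[1, 1, 2] 2 distinct, len 3
[1, 1, 2, 1] 2 distinct, len 4
[1, 1, 2, 1, 1] 2 distinct, len 5
[1, 1, 3] 2 distinct, len 3
[1, 1, 3, 1] 2 distinct, len 4
[1, 1, 3, 1, 1] 2 distinct, len 5
[1, 1, 3, 1, 1, 3] 2 distinct, len 6
Longest length with ≤2 distinct: 6.

6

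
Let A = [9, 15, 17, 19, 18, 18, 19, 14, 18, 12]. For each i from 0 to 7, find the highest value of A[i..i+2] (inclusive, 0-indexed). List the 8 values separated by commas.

17, 19, 19, 19, 19, 19, 19, 18

9 15 17 → max 17
15 17 19 → max 19
17 19 18 → max 19
19 18 18 → max 19
18 18 19 → max 19
18 19 14 → max 19
19 14 18 → max 19
14 18 12 → max 18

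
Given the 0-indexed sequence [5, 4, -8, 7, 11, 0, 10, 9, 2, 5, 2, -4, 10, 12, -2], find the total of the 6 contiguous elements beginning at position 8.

27

Elements at indices 8..13: 2, 5, 2, -4, 10, 12
sum(2, 5, 2, -4, 10, 12) = 27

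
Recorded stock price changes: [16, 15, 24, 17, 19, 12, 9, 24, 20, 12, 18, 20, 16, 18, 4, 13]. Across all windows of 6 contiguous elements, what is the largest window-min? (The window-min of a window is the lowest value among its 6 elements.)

12

16 15 24 17 19 12 → min 12
15 24 17 19 12 9 → min 9
24 17 19 12 9 24 → min 9
17 19 12 9 24 20 → min 9
19 12 9 24 20 12 → min 9
12 9 24 20 12 18 → min 9
9 24 20 12 18 20 → min 9
24 20 12 18 20 16 → min 12
20 12 18 20 16 18 → min 12
12 18 20 16 18 4 → min 4
18 20 16 18 4 13 → min 4
Largest of these is 12.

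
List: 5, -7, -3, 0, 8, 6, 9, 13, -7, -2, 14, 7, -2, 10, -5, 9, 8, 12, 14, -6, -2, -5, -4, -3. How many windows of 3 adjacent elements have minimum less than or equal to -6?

8

5 -7 -3 → min -7  ≤ -6 ✓
-7 -3 0 → min -7  ≤ -6 ✓
-3 0 8 → min -3
0 8 6 → min 0
8 6 9 → min 6
6 9 13 → min 6
9 13 -7 → min -7  ≤ -6 ✓
13 -7 -2 → min -7  ≤ -6 ✓
-7 -2 14 → min -7  ≤ -6 ✓
-2 14 7 → min -2
14 7 -2 → min -2
7 -2 10 → min -2
-2 10 -5 → min -5
10 -5 9 → min -5
-5 9 8 → min -5
9 8 12 → min 8
8 12 14 → min 8
12 14 -6 → min -6  ≤ -6 ✓
14 -6 -2 → min -6  ≤ -6 ✓
-6 -2 -5 → min -6  ≤ -6 ✓
-2 -5 -4 → min -5
-5 -4 -3 → min -5
8 windows satisfy the condition.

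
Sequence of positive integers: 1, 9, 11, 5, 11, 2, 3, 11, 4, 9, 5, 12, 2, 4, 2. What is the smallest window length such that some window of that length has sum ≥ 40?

add 1: running sum 1 < 40
add 9: running sum 10 < 40
add 11: running sum 21 < 40
add 5: running sum 26 < 40
add 11: running sum 37 < 40
add 2: running sum 39 < 40
add 3: shortest ending here [9, 11, 5, 11, 2, 3] sum 41, len 6
add 11: shortest ending here [11, 5, 11, 2, 3, 11] sum 43, len 6
add 4: shortest ending here [11, 5, 11, 2, 3, 11, 4] sum 47, len 7
add 9: shortest ending here [11, 2, 3, 11, 4, 9] sum 40, len 6
add 5: shortest ending here [11, 2, 3, 11, 4, 9, 5] sum 45, len 7
add 12: shortest ending here [11, 4, 9, 5, 12] sum 41, len 5
add 2: shortest ending here [11, 4, 9, 5, 12, 2] sum 43, len 6
add 4: shortest ending here [11, 4, 9, 5, 12, 2, 4] sum 47, len 7
add 2: shortest ending here [11, 4, 9, 5, 12, 2, 4, 2] sum 49, len 8
Shortest qualifying length: 5.

5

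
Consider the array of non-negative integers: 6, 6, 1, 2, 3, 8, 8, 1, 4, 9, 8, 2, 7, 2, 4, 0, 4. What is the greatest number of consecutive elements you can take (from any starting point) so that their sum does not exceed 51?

11

[6] sum 6 len 1
[6, 6] sum 12 len 2
[6, 6, 1] sum 13 len 3
[6, 6, 1, 2] sum 15 len 4
[6, 6, 1, 2, 3] sum 18 len 5
[6, 6, 1, 2, 3, 8] sum 26 len 6
[6, 6, 1, 2, 3, 8, 8] sum 34 len 7
[6, 6, 1, 2, 3, 8, 8, 1] sum 35 len 8
[6, 6, 1, 2, 3, 8, 8, 1, 4] sum 39 len 9
[6, 6, 1, 2, 3, 8, 8, 1, 4, 9] sum 48 len 10
[6, 1, 2, 3, 8, 8, 1, 4, 9, 8] sum 50 len 10
[1, 2, 3, 8, 8, 1, 4, 9, 8, 2] sum 46 len 10
[3, 8, 8, 1, 4, 9, 8, 2, 7] sum 50 len 9
[8, 8, 1, 4, 9, 8, 2, 7, 2] sum 49 len 9
[8, 1, 4, 9, 8, 2, 7, 2, 4] sum 45 len 9
[8, 1, 4, 9, 8, 2, 7, 2, 4, 0] sum 45 len 10
[8, 1, 4, 9, 8, 2, 7, 2, 4, 0, 4] sum 49 len 11
Longest length seen: 11.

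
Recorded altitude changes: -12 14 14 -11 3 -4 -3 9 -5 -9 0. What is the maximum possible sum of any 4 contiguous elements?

20

-12 14 14 -11 → sum 5
14 14 -11 3 → sum 20
14 -11 3 -4 → sum 2
-11 3 -4 -3 → sum -15
3 -4 -3 9 → sum 5
-4 -3 9 -5 → sum -3
-3 9 -5 -9 → sum -8
9 -5 -9 0 → sum -5
Maximum of these is 20.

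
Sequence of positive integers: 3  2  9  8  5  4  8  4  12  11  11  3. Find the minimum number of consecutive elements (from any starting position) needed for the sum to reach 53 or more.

7

add 3: running sum 3 < 53
add 2: running sum 5 < 53
add 9: running sum 14 < 53
add 8: running sum 22 < 53
add 5: running sum 27 < 53
add 4: running sum 31 < 53
add 8: running sum 39 < 53
add 4: running sum 43 < 53
add 12: shortest ending here [3, 2, 9, 8, 5, 4, 8, 4, 12] sum 55, len 9
add 11: shortest ending here [9, 8, 5, 4, 8, 4, 12, 11] sum 61, len 8
add 11: shortest ending here [5, 4, 8, 4, 12, 11, 11] sum 55, len 7
add 3: shortest ending here [4, 8, 4, 12, 11, 11, 3] sum 53, len 7
Shortest qualifying length: 7.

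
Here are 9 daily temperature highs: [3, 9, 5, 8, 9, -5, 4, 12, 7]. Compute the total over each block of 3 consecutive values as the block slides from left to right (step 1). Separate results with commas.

Sliding a size-3 window across the 9 values:
[3, 9, 5] → sum 17
[9, 5, 8] → sum 22
[5, 8, 9] → sum 22
[8, 9, -5] → sum 12
[9, -5, 4] → sum 8
[-5, 4, 12] → sum 11
[4, 12, 7] → sum 23

17, 22, 22, 12, 8, 11, 23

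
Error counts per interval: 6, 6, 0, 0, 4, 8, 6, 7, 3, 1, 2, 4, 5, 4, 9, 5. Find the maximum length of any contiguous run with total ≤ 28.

add 6: [6] sum 6, len 1
add 6: [6, 6] sum 12, len 2
add 0: [6, 6, 0] sum 12, len 3
add 0: [6, 6, 0, 0] sum 12, len 4
add 4: [6, 6, 0, 0, 4] sum 16, len 5
add 8: [6, 6, 0, 0, 4, 8] sum 24, len 6
add 6: [6, 0, 0, 4, 8, 6] sum 24, len 6
add 7: [0, 0, 4, 8, 6, 7] sum 25, len 6
add 3: [0, 0, 4, 8, 6, 7, 3] sum 28, len 7
add 1: [8, 6, 7, 3, 1] sum 25, len 5
add 2: [8, 6, 7, 3, 1, 2] sum 27, len 6
add 4: [6, 7, 3, 1, 2, 4] sum 23, len 6
add 5: [6, 7, 3, 1, 2, 4, 5] sum 28, len 7
add 4: [7, 3, 1, 2, 4, 5, 4] sum 26, len 7
add 9: [3, 1, 2, 4, 5, 4, 9] sum 28, len 7
add 5: [4, 5, 4, 9, 5] sum 27, len 5
Longest length seen: 7.

7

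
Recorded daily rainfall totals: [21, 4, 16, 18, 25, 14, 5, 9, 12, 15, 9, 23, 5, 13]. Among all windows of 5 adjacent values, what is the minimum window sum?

21 4 16 18 25 → sum 84
4 16 18 25 14 → sum 77
16 18 25 14 5 → sum 78
18 25 14 5 9 → sum 71
25 14 5 9 12 → sum 65
14 5 9 12 15 → sum 55
5 9 12 15 9 → sum 50
9 12 15 9 23 → sum 68
12 15 9 23 5 → sum 64
15 9 23 5 13 → sum 65
Minimum of these is 50.

50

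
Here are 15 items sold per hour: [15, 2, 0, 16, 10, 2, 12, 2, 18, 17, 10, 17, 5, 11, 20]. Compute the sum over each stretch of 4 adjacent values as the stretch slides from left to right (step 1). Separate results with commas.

Sliding a size-4 window across the 15 values:
[15, 2, 0, 16] → sum 33
[2, 0, 16, 10] → sum 28
[0, 16, 10, 2] → sum 28
[16, 10, 2, 12] → sum 40
[10, 2, 12, 2] → sum 26
[2, 12, 2, 18] → sum 34
[12, 2, 18, 17] → sum 49
[2, 18, 17, 10] → sum 47
[18, 17, 10, 17] → sum 62
[17, 10, 17, 5] → sum 49
[10, 17, 5, 11] → sum 43
[17, 5, 11, 20] → sum 53

33, 28, 28, 40, 26, 34, 49, 47, 62, 49, 43, 53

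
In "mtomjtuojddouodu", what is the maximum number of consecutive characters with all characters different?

5

[m] len 1
[m, t] len 2
[m, t, o] len 3
[t, o, m] len 3
[t, o, m, j] len 4
[o, m, j, t] len 4
[o, m, j, t, u] len 5
[m, j, t, u, o] len 5
[t, u, o, j] len 4
[t, u, o, j, d] len 5
[d] len 1
[d, o] len 2
[d, o, u] len 3
[u, o] len 2
[u, o, d] len 3
[o, d, u] len 3
Longest all-distinct length: 5.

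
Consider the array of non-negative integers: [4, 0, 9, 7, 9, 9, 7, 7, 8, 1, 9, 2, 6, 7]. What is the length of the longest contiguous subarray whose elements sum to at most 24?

4

[4] sum 4 len 1
[4, 0] sum 4 len 2
[4, 0, 9] sum 13 len 3
[4, 0, 9, 7] sum 20 len 4
[7, 9] sum 16 len 2
[9, 9] sum 18 len 2
[9, 7] sum 16 len 2
[9, 7, 7] sum 23 len 3
[7, 7, 8] sum 22 len 3
[7, 7, 8, 1] sum 23 len 4
[8, 1, 9] sum 18 len 3
[8, 1, 9, 2] sum 20 len 4
[1, 9, 2, 6] sum 18 len 4
[9, 2, 6, 7] sum 24 len 4
Longest length seen: 4.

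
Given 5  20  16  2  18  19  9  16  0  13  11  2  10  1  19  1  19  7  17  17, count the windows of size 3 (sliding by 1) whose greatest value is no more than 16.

5 20 16 → max 20
20 16 2 → max 20
16 2 18 → max 18
2 18 19 → max 19
18 19 9 → max 19
19 9 16 → max 19
9 16 0 → max 16  ≤ 16 ✓
16 0 13 → max 16  ≤ 16 ✓
0 13 11 → max 13  ≤ 16 ✓
13 11 2 → max 13  ≤ 16 ✓
11 2 10 → max 11  ≤ 16 ✓
2 10 1 → max 10  ≤ 16 ✓
10 1 19 → max 19
1 19 1 → max 19
19 1 19 → max 19
1 19 7 → max 19
19 7 17 → max 19
7 17 17 → max 17
6 windows satisfy the condition.

6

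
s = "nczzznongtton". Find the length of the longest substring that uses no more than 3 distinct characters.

Extend right; when distinct count exceeds 3, shrink from the left:
[n] 1 distinct, len 1
[n, c] 2 distinct, len 2
[n, c, z] 3 distinct, len 3
[n, c, z, z] 3 distinct, len 4
[n, c, z, z, z] 3 distinct, len 5
[n, c, z, z, z, n] 3 distinct, len 6
[z, z, z, n, o] 3 distinct, len 5
[z, z, z, n, o, n] 3 distinct, len 6
[n, o, n, g] 3 distinct, len 4
[n, g, t] 3 distinct, len 3
[n, g, t, t] 3 distinct, len 4
[g, t, t, o] 3 distinct, len 4
[t, t, o, n] 3 distinct, len 4
Longest length with ≤3 distinct: 6.

6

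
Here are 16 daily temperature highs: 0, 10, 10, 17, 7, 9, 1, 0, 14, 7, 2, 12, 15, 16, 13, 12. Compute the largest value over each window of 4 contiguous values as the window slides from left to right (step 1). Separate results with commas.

[0, 10, 10, 17] → max 17
[10, 10, 17, 7] → max 17
[10, 17, 7, 9] → max 17
[17, 7, 9, 1] → max 17
[7, 9, 1, 0] → max 9
[9, 1, 0, 14] → max 14
[1, 0, 14, 7] → max 14
[0, 14, 7, 2] → max 14
[14, 7, 2, 12] → max 14
[7, 2, 12, 15] → max 15
[2, 12, 15, 16] → max 16
[12, 15, 16, 13] → max 16
[15, 16, 13, 12] → max 16

17, 17, 17, 17, 9, 14, 14, 14, 14, 15, 16, 16, 16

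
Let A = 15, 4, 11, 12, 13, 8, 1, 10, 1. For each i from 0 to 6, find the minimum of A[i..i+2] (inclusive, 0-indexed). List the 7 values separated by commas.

4, 4, 11, 8, 1, 1, 1

(15, 4, 11) → min 4
(4, 11, 12) → min 4
(11, 12, 13) → min 11
(12, 13, 8) → min 8
(13, 8, 1) → min 1
(8, 1, 10) → min 1
(1, 10, 1) → min 1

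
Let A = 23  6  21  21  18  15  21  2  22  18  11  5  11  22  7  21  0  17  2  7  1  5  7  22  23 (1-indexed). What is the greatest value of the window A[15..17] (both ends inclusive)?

Elements at indices 15..17: 7, 21, 0
max(7, 21, 0) = 21

21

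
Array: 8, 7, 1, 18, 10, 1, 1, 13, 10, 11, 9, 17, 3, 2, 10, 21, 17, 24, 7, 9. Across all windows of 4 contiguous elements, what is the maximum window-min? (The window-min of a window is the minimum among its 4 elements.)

Window mins for each of the 17 positions:
8 7 1 18 → min 1
7 1 18 10 → min 1
1 18 10 1 → min 1
18 10 1 1 → min 1
10 1 1 13 → min 1
1 1 13 10 → min 1
1 13 10 11 → min 1
13 10 11 9 → min 9
10 11 9 17 → min 9
11 9 17 3 → min 3
9 17 3 2 → min 2
17 3 2 10 → min 2
3 2 10 21 → min 2
2 10 21 17 → min 2
10 21 17 24 → min 10
21 17 24 7 → min 7
17 24 7 9 → min 7
Maximum of these is 10.

10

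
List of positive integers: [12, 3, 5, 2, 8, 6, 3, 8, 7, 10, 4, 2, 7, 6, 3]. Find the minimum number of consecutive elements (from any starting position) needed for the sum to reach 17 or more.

add 12: running sum 12 < 17
add 3: running sum 15 < 17
add 5: shortest ending here [12, 3, 5] sum 20, len 3
add 2: shortest ending here [12, 3, 5, 2] sum 22, len 4
add 8: shortest ending here [3, 5, 2, 8] sum 18, len 4
add 6: shortest ending here [5, 2, 8, 6] sum 21, len 4
add 3: shortest ending here [8, 6, 3] sum 17, len 3
add 8: shortest ending here [6, 3, 8] sum 17, len 3
add 7: shortest ending here [3, 8, 7] sum 18, len 3
add 10: shortest ending here [7, 10] sum 17, len 2
add 4: shortest ending here [7, 10, 4] sum 21, len 3
add 2: shortest ending here [7, 10, 4, 2] sum 23, len 4
add 7: shortest ending here [10, 4, 2, 7] sum 23, len 4
add 6: shortest ending here [4, 2, 7, 6] sum 19, len 4
add 3: shortest ending here [2, 7, 6, 3] sum 18, len 4
Shortest qualifying length: 2.

2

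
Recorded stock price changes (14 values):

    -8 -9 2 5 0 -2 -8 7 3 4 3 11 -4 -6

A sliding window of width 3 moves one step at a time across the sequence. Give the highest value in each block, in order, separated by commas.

Sliding a size-3 window across the 14 values:
[-8, -9, 2] → max 2
[-9, 2, 5] → max 5
[2, 5, 0] → max 5
[5, 0, -2] → max 5
[0, -2, -8] → max 0
[-2, -8, 7] → max 7
[-8, 7, 3] → max 7
[7, 3, 4] → max 7
[3, 4, 3] → max 4
[4, 3, 11] → max 11
[3, 11, -4] → max 11
[11, -4, -6] → max 11

2, 5, 5, 5, 0, 7, 7, 7, 4, 11, 11, 11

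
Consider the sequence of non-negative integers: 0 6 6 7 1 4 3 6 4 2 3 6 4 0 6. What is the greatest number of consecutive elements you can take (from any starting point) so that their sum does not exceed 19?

6

[0] sum 0 len 1
[0, 6] sum 6 len 2
[0, 6, 6] sum 12 len 3
[0, 6, 6, 7] sum 19 len 4
[6, 7, 1] sum 14 len 3
[6, 7, 1, 4] sum 18 len 4
[7, 1, 4, 3] sum 15 len 4
[1, 4, 3, 6] sum 14 len 4
[1, 4, 3, 6, 4] sum 18 len 5
[4, 3, 6, 4, 2] sum 19 len 5
[3, 6, 4, 2, 3] sum 18 len 5
[4, 2, 3, 6] sum 15 len 4
[4, 2, 3, 6, 4] sum 19 len 5
[4, 2, 3, 6, 4, 0] sum 19 len 6
[3, 6, 4, 0, 6] sum 19 len 5
Longest length seen: 6.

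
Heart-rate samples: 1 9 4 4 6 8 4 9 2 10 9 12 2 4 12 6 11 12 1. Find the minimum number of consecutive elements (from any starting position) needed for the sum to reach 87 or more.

add 1: running sum 1 < 87
add 9: running sum 10 < 87
add 4: running sum 14 < 87
add 4: running sum 18 < 87
add 6: running sum 24 < 87
add 8: running sum 32 < 87
add 4: running sum 36 < 87
add 9: running sum 45 < 87
add 2: running sum 47 < 87
add 10: running sum 57 < 87
add 9: running sum 66 < 87
add 12: running sum 78 < 87
add 2: running sum 80 < 87
add 4: running sum 84 < 87
end 14: [9, 4, 4, 6, 8, 4, 9, 2, 10, 9, 12, 2, 4, 12] sum 95, len 14
end 15: [4, 6, 8, 4, 9, 2, 10, 9, 12, 2, 4, 12, 6] sum 88, len 13
end 16: [8, 4, 9, 2, 10, 9, 12, 2, 4, 12, 6, 11] sum 89, len 12
end 17: [9, 2, 10, 9, 12, 2, 4, 12, 6, 11, 12] sum 89, len 11
end 18: [9, 2, 10, 9, 12, 2, 4, 12, 6, 11, 12, 1] sum 90, len 12
Shortest qualifying length: 11.

11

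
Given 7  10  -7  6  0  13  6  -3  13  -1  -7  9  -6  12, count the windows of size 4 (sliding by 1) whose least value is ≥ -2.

1

[7, 10, -7, 6] → min -7
[10, -7, 6, 0] → min -7
[-7, 6, 0, 13] → min -7
[6, 0, 13, 6] → min 0  ≥ -2 ✓
[0, 13, 6, -3] → min -3
[13, 6, -3, 13] → min -3
[6, -3, 13, -1] → min -3
[-3, 13, -1, -7] → min -7
[13, -1, -7, 9] → min -7
[-1, -7, 9, -6] → min -7
[-7, 9, -6, 12] → min -7
1 window satisfy the condition.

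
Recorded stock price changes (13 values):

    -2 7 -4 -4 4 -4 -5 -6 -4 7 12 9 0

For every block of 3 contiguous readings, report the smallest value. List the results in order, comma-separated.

(-2, 7, -4) → min -4
(7, -4, -4) → min -4
(-4, -4, 4) → min -4
(-4, 4, -4) → min -4
(4, -4, -5) → min -5
(-4, -5, -6) → min -6
(-5, -6, -4) → min -6
(-6, -4, 7) → min -6
(-4, 7, 12) → min -4
(7, 12, 9) → min 7
(12, 9, 0) → min 0

-4, -4, -4, -4, -5, -6, -6, -6, -4, 7, 0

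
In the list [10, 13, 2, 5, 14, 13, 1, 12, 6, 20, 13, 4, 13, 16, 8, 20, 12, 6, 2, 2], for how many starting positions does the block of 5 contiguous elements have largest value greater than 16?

[10, 13, 2, 5, 14] → max 14
[13, 2, 5, 14, 13] → max 14
[2, 5, 14, 13, 1] → max 14
[5, 14, 13, 1, 12] → max 14
[14, 13, 1, 12, 6] → max 14
[13, 1, 12, 6, 20] → max 20  > 16 ✓
[1, 12, 6, 20, 13] → max 20  > 16 ✓
[12, 6, 20, 13, 4] → max 20  > 16 ✓
[6, 20, 13, 4, 13] → max 20  > 16 ✓
[20, 13, 4, 13, 16] → max 20  > 16 ✓
[13, 4, 13, 16, 8] → max 16
[4, 13, 16, 8, 20] → max 20  > 16 ✓
[13, 16, 8, 20, 12] → max 20  > 16 ✓
[16, 8, 20, 12, 6] → max 20  > 16 ✓
[8, 20, 12, 6, 2] → max 20  > 16 ✓
[20, 12, 6, 2, 2] → max 20  > 16 ✓
10 windows satisfy the condition.

10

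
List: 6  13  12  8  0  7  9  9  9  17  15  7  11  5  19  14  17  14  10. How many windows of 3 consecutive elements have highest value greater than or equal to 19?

6 13 12 → max 13
13 12 8 → max 13
12 8 0 → max 12
8 0 7 → max 8
0 7 9 → max 9
7 9 9 → max 9
9 9 9 → max 9
9 9 17 → max 17
9 17 15 → max 17
17 15 7 → max 17
15 7 11 → max 15
7 11 5 → max 11
11 5 19 → max 19  ≥ 19 ✓
5 19 14 → max 19  ≥ 19 ✓
19 14 17 → max 19  ≥ 19 ✓
14 17 14 → max 17
17 14 10 → max 17
3 windows satisfy the condition.

3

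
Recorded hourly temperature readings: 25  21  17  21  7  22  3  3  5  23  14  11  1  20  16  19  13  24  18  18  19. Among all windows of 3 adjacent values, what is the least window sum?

(25, 21, 17) → sum 63
(21, 17, 21) → sum 59
(17, 21, 7) → sum 45
(21, 7, 22) → sum 50
(7, 22, 3) → sum 32
(22, 3, 3) → sum 28
(3, 3, 5) → sum 11
(3, 5, 23) → sum 31
(5, 23, 14) → sum 42
(23, 14, 11) → sum 48
(14, 11, 1) → sum 26
(11, 1, 20) → sum 32
(1, 20, 16) → sum 37
(20, 16, 19) → sum 55
(16, 19, 13) → sum 48
(19, 13, 24) → sum 56
(13, 24, 18) → sum 55
(24, 18, 18) → sum 60
(18, 18, 19) → sum 55
Least of these is 11.

11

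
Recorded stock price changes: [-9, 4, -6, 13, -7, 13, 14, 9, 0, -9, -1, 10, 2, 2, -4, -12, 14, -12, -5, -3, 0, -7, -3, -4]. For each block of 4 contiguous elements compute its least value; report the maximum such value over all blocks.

[-9, 4, -6, 13] → min -9
[4, -6, 13, -7] → min -7
[-6, 13, -7, 13] → min -7
[13, -7, 13, 14] → min -7
[-7, 13, 14, 9] → min -7
[13, 14, 9, 0] → min 0
[14, 9, 0, -9] → min -9
[9, 0, -9, -1] → min -9
[0, -9, -1, 10] → min -9
[-9, -1, 10, 2] → min -9
[-1, 10, 2, 2] → min -1
[10, 2, 2, -4] → min -4
[2, 2, -4, -12] → min -12
[2, -4, -12, 14] → min -12
[-4, -12, 14, -12] → min -12
[-12, 14, -12, -5] → min -12
[14, -12, -5, -3] → min -12
[-12, -5, -3, 0] → min -12
[-5, -3, 0, -7] → min -7
[-3, 0, -7, -3] → min -7
[0, -7, -3, -4] → min -7
Maximum of these is 0.

0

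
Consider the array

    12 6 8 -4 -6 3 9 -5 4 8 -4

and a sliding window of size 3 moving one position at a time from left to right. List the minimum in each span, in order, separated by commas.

Sliding a size-3 window across the 11 values:
(12, 6, 8) → min 6
(6, 8, -4) → min -4
(8, -4, -6) → min -6
(-4, -6, 3) → min -6
(-6, 3, 9) → min -6
(3, 9, -5) → min -5
(9, -5, 4) → min -5
(-5, 4, 8) → min -5
(4, 8, -4) → min -4

6, -4, -6, -6, -6, -5, -5, -5, -4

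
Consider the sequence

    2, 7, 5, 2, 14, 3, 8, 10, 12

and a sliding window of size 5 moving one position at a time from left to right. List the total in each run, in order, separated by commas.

30, 31, 32, 37, 47

Sliding a size-5 window across the 9 values:
2 7 5 2 14 → sum 30
7 5 2 14 3 → sum 31
5 2 14 3 8 → sum 32
2 14 3 8 10 → sum 37
14 3 8 10 12 → sum 47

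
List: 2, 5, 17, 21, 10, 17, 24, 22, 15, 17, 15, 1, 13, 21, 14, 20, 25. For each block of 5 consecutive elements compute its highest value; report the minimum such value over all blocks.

17

Window maxs for each of the 13 positions:
2 5 17 21 10 → max 21
5 17 21 10 17 → max 21
17 21 10 17 24 → max 24
21 10 17 24 22 → max 24
10 17 24 22 15 → max 24
17 24 22 15 17 → max 24
24 22 15 17 15 → max 24
22 15 17 15 1 → max 22
15 17 15 1 13 → max 17
17 15 1 13 21 → max 21
15 1 13 21 14 → max 21
1 13 21 14 20 → max 21
13 21 14 20 25 → max 25
Minimum of these is 17.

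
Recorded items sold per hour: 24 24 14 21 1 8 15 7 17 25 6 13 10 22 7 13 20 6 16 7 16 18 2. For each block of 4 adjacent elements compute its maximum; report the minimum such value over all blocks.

(24, 24, 14, 21) → max 24
(24, 14, 21, 1) → max 24
(14, 21, 1, 8) → max 21
(21, 1, 8, 15) → max 21
(1, 8, 15, 7) → max 15
(8, 15, 7, 17) → max 17
(15, 7, 17, 25) → max 25
(7, 17, 25, 6) → max 25
(17, 25, 6, 13) → max 25
(25, 6, 13, 10) → max 25
(6, 13, 10, 22) → max 22
(13, 10, 22, 7) → max 22
(10, 22, 7, 13) → max 22
(22, 7, 13, 20) → max 22
(7, 13, 20, 6) → max 20
(13, 20, 6, 16) → max 20
(20, 6, 16, 7) → max 20
(6, 16, 7, 16) → max 16
(16, 7, 16, 18) → max 18
(7, 16, 18, 2) → max 18
Minimum of these is 15.

15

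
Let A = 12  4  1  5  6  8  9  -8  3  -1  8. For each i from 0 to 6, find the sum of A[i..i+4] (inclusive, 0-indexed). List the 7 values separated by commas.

28, 24, 29, 20, 18, 11, 11

[12, 4, 1, 5, 6] → sum 28
[4, 1, 5, 6, 8] → sum 24
[1, 5, 6, 8, 9] → sum 29
[5, 6, 8, 9, -8] → sum 20
[6, 8, 9, -8, 3] → sum 18
[8, 9, -8, 3, -1] → sum 11
[9, -8, 3, -1, 8] → sum 11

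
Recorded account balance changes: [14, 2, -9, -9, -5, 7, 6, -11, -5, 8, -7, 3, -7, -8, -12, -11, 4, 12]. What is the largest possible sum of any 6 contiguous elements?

[14, 2, -9, -9, -5, 7] → sum 0
[2, -9, -9, -5, 7, 6] → sum -8
[-9, -9, -5, 7, 6, -11] → sum -21
[-9, -5, 7, 6, -11, -5] → sum -17
[-5, 7, 6, -11, -5, 8] → sum 0
[7, 6, -11, -5, 8, -7] → sum -2
[6, -11, -5, 8, -7, 3] → sum -6
[-11, -5, 8, -7, 3, -7] → sum -19
[-5, 8, -7, 3, -7, -8] → sum -16
[8, -7, 3, -7, -8, -12] → sum -23
[-7, 3, -7, -8, -12, -11] → sum -42
[3, -7, -8, -12, -11, 4] → sum -31
[-7, -8, -12, -11, 4, 12] → sum -22
Largest of these is 0.

0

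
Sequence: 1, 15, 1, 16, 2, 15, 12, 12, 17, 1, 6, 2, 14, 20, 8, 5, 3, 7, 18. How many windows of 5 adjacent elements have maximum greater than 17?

6

[1, 15, 1, 16, 2] → max 16
[15, 1, 16, 2, 15] → max 16
[1, 16, 2, 15, 12] → max 16
[16, 2, 15, 12, 12] → max 16
[2, 15, 12, 12, 17] → max 17
[15, 12, 12, 17, 1] → max 17
[12, 12, 17, 1, 6] → max 17
[12, 17, 1, 6, 2] → max 17
[17, 1, 6, 2, 14] → max 17
[1, 6, 2, 14, 20] → max 20  > 17 ✓
[6, 2, 14, 20, 8] → max 20  > 17 ✓
[2, 14, 20, 8, 5] → max 20  > 17 ✓
[14, 20, 8, 5, 3] → max 20  > 17 ✓
[20, 8, 5, 3, 7] → max 20  > 17 ✓
[8, 5, 3, 7, 18] → max 18  > 17 ✓
6 windows satisfy the condition.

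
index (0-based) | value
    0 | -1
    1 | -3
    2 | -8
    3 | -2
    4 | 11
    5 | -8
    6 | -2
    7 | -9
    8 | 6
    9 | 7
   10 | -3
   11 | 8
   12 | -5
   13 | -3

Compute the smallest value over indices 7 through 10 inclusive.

Elements at indices 7..10: -9, 6, 7, -3
min(-9, 6, 7, -3) = -9

-9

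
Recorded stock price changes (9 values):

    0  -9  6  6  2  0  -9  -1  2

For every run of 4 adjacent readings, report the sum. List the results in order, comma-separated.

Sliding a size-4 window across the 9 values:
0 -9 6 6 → sum 3
-9 6 6 2 → sum 5
6 6 2 0 → sum 14
6 2 0 -9 → sum -1
2 0 -9 -1 → sum -8
0 -9 -1 2 → sum -8

3, 5, 14, -1, -8, -8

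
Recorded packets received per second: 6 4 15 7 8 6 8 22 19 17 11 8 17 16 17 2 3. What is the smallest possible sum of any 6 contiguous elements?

46

Window sums for each of the 12 positions:
6 4 15 7 8 6 → sum 46
4 15 7 8 6 8 → sum 48
15 7 8 6 8 22 → sum 66
7 8 6 8 22 19 → sum 70
8 6 8 22 19 17 → sum 80
6 8 22 19 17 11 → sum 83
8 22 19 17 11 8 → sum 85
22 19 17 11 8 17 → sum 94
19 17 11 8 17 16 → sum 88
17 11 8 17 16 17 → sum 86
11 8 17 16 17 2 → sum 71
8 17 16 17 2 3 → sum 63
Smallest of these is 46.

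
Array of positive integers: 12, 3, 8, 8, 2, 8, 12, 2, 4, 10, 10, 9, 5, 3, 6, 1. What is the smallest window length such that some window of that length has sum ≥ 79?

11

add 12: running sum 12 < 79
add 3: running sum 15 < 79
add 8: running sum 23 < 79
add 8: running sum 31 < 79
add 2: running sum 33 < 79
add 8: running sum 41 < 79
add 12: running sum 53 < 79
add 2: running sum 55 < 79
add 4: running sum 59 < 79
add 10: running sum 69 < 79
end 10: [12, 3, 8, 8, 2, 8, 12, 2, 4, 10, 10] sum 79, len 11
end 11: [12, 3, 8, 8, 2, 8, 12, 2, 4, 10, 10, 9] sum 88, len 12
end 12: [3, 8, 8, 2, 8, 12, 2, 4, 10, 10, 9, 5] sum 81, len 12
end 13: [8, 8, 2, 8, 12, 2, 4, 10, 10, 9, 5, 3] sum 81, len 12
end 14: [8, 2, 8, 12, 2, 4, 10, 10, 9, 5, 3, 6] sum 79, len 12
end 15: [8, 2, 8, 12, 2, 4, 10, 10, 9, 5, 3, 6, 1] sum 80, len 13
Shortest qualifying length: 11.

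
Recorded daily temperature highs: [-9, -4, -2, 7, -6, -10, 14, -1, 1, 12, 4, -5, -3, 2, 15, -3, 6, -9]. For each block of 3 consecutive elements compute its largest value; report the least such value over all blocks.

-2

Window maxs for each of the 16 positions:
[-9, -4, -2] → max -2
[-4, -2, 7] → max 7
[-2, 7, -6] → max 7
[7, -6, -10] → max 7
[-6, -10, 14] → max 14
[-10, 14, -1] → max 14
[14, -1, 1] → max 14
[-1, 1, 12] → max 12
[1, 12, 4] → max 12
[12, 4, -5] → max 12
[4, -5, -3] → max 4
[-5, -3, 2] → max 2
[-3, 2, 15] → max 15
[2, 15, -3] → max 15
[15, -3, 6] → max 15
[-3, 6, -9] → max 6
Least of these is -2.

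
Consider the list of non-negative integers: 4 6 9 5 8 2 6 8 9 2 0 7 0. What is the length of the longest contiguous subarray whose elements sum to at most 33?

add 4: [4] sum 4, len 1
add 6: [4, 6] sum 10, len 2
add 9: [4, 6, 9] sum 19, len 3
add 5: [4, 6, 9, 5] sum 24, len 4
add 8: [4, 6, 9, 5, 8] sum 32, len 5
add 2: [6, 9, 5, 8, 2] sum 30, len 5
add 6: [9, 5, 8, 2, 6] sum 30, len 5
add 8: [5, 8, 2, 6, 8] sum 29, len 5
add 9: [8, 2, 6, 8, 9] sum 33, len 5
add 2: [2, 6, 8, 9, 2] sum 27, len 5
add 0: [2, 6, 8, 9, 2, 0] sum 27, len 6
add 7: [6, 8, 9, 2, 0, 7] sum 32, len 6
add 0: [6, 8, 9, 2, 0, 7, 0] sum 32, len 7
Longest length seen: 7.

7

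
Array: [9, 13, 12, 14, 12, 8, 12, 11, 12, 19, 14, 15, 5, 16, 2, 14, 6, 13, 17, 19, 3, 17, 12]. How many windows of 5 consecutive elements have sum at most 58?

9 13 12 14 12 → sum 60
13 12 14 12 8 → sum 59
12 14 12 8 12 → sum 58  ≤ 58 ✓
14 12 8 12 11 → sum 57  ≤ 58 ✓
12 8 12 11 12 → sum 55  ≤ 58 ✓
8 12 11 12 19 → sum 62
12 11 12 19 14 → sum 68
11 12 19 14 15 → sum 71
12 19 14 15 5 → sum 65
19 14 15 5 16 → sum 69
14 15 5 16 2 → sum 52  ≤ 58 ✓
15 5 16 2 14 → sum 52  ≤ 58 ✓
5 16 2 14 6 → sum 43  ≤ 58 ✓
16 2 14 6 13 → sum 51  ≤ 58 ✓
2 14 6 13 17 → sum 52  ≤ 58 ✓
14 6 13 17 19 → sum 69
6 13 17 19 3 → sum 58  ≤ 58 ✓
13 17 19 3 17 → sum 69
17 19 3 17 12 → sum 68
9 windows satisfy the condition.

9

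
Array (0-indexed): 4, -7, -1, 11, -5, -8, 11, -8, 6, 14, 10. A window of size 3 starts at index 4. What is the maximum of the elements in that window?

Elements at indices 4..6: -5, -8, 11
max(-5, -8, 11) = 11

11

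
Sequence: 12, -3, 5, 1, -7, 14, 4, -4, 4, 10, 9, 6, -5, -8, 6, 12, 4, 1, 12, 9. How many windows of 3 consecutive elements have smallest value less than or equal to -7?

6

[12, -3, 5] → min -3
[-3, 5, 1] → min -3
[5, 1, -7] → min -7  ≤ -7 ✓
[1, -7, 14] → min -7  ≤ -7 ✓
[-7, 14, 4] → min -7  ≤ -7 ✓
[14, 4, -4] → min -4
[4, -4, 4] → min -4
[-4, 4, 10] → min -4
[4, 10, 9] → min 4
[10, 9, 6] → min 6
[9, 6, -5] → min -5
[6, -5, -8] → min -8  ≤ -7 ✓
[-5, -8, 6] → min -8  ≤ -7 ✓
[-8, 6, 12] → min -8  ≤ -7 ✓
[6, 12, 4] → min 4
[12, 4, 1] → min 1
[4, 1, 12] → min 1
[1, 12, 9] → min 1
6 windows satisfy the condition.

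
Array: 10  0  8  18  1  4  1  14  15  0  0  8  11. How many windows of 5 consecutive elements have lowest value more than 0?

10 0 8 18 1 → min 0
0 8 18 1 4 → min 0
8 18 1 4 1 → min 1  > 0 ✓
18 1 4 1 14 → min 1  > 0 ✓
1 4 1 14 15 → min 1  > 0 ✓
4 1 14 15 0 → min 0
1 14 15 0 0 → min 0
14 15 0 0 8 → min 0
15 0 0 8 11 → min 0
3 windows satisfy the condition.

3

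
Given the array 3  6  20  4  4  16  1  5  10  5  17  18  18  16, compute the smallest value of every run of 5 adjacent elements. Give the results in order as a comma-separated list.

3, 4, 1, 1, 1, 1, 1, 5, 5, 5

3 6 20 4 4 → min 3
6 20 4 4 16 → min 4
20 4 4 16 1 → min 1
4 4 16 1 5 → min 1
4 16 1 5 10 → min 1
16 1 5 10 5 → min 1
1 5 10 5 17 → min 1
5 10 5 17 18 → min 5
10 5 17 18 18 → min 5
5 17 18 18 16 → min 5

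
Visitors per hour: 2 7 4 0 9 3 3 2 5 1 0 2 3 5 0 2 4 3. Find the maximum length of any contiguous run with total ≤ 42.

15

[2] sum 2 len 1
[2, 7] sum 9 len 2
[2, 7, 4] sum 13 len 3
[2, 7, 4, 0] sum 13 len 4
[2, 7, 4, 0, 9] sum 22 len 5
[2, 7, 4, 0, 9, 3] sum 25 len 6
[2, 7, 4, 0, 9, 3, 3] sum 28 len 7
[2, 7, 4, 0, 9, 3, 3, 2] sum 30 len 8
[2, 7, 4, 0, 9, 3, 3, 2, 5] sum 35 len 9
[2, 7, 4, 0, 9, 3, 3, 2, 5, 1] sum 36 len 10
[2, 7, 4, 0, 9, 3, 3, 2, 5, 1, 0] sum 36 len 11
[2, 7, 4, 0, 9, 3, 3, 2, 5, 1, 0, 2] sum 38 len 12
[2, 7, 4, 0, 9, 3, 3, 2, 5, 1, 0, 2, 3] sum 41 len 13
[4, 0, 9, 3, 3, 2, 5, 1, 0, 2, 3, 5] sum 37 len 12
[4, 0, 9, 3, 3, 2, 5, 1, 0, 2, 3, 5, 0] sum 37 len 13
[4, 0, 9, 3, 3, 2, 5, 1, 0, 2, 3, 5, 0, 2] sum 39 len 14
[0, 9, 3, 3, 2, 5, 1, 0, 2, 3, 5, 0, 2, 4] sum 39 len 14
[0, 9, 3, 3, 2, 5, 1, 0, 2, 3, 5, 0, 2, 4, 3] sum 42 len 15
Longest length seen: 15.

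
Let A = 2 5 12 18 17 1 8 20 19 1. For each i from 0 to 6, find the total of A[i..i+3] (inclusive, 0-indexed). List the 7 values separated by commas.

37, 52, 48, 44, 46, 48, 48

[2, 5, 12, 18] → sum 37
[5, 12, 18, 17] → sum 52
[12, 18, 17, 1] → sum 48
[18, 17, 1, 8] → sum 44
[17, 1, 8, 20] → sum 46
[1, 8, 20, 19] → sum 48
[8, 20, 19, 1] → sum 48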